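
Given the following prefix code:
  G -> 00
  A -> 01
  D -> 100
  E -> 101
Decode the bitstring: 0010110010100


Decoding step by step:
Bits 00 -> G
Bits 101 -> E
Bits 100 -> D
Bits 101 -> E
Bits 00 -> G


Decoded message: GEDEG


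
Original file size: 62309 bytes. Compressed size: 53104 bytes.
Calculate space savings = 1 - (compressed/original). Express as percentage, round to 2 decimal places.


ratio = compressed/original = 53104/62309 = 0.852269
savings = 1 - ratio = 1 - 0.852269 = 0.147731
as a percentage: 0.147731 * 100 = 14.77%

Space savings = 1 - 53104/62309 = 14.77%


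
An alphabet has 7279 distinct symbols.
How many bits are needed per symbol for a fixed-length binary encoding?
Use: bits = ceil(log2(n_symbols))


log2(7279) = 12.8295
Bracket: 2^12 = 4096 < 7279 <= 2^13 = 8192
So ceil(log2(7279)) = 13

bits = ceil(log2(7279)) = ceil(12.8295) = 13 bits


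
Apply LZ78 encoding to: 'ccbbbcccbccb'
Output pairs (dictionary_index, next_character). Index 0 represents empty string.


LZ78 encoding steps:
Dictionary: {0: ''}
Step 1: w='' (idx 0), next='c' -> output (0, 'c'), add 'c' as idx 1
Step 2: w='c' (idx 1), next='b' -> output (1, 'b'), add 'cb' as idx 2
Step 3: w='' (idx 0), next='b' -> output (0, 'b'), add 'b' as idx 3
Step 4: w='b' (idx 3), next='c' -> output (3, 'c'), add 'bc' as idx 4
Step 5: w='c' (idx 1), next='c' -> output (1, 'c'), add 'cc' as idx 5
Step 6: w='bc' (idx 4), next='c' -> output (4, 'c'), add 'bcc' as idx 6
Step 7: w='b' (idx 3), end of input -> output (3, '')


Encoded: [(0, 'c'), (1, 'b'), (0, 'b'), (3, 'c'), (1, 'c'), (4, 'c'), (3, '')]


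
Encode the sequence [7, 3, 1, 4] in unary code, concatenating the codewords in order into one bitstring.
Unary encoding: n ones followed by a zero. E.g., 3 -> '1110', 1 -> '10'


Encode each number as n ones followed by a terminating 0:
  7 -> 11111110 (8 bits)
  3 -> 1110 (4 bits)
  1 -> 10 (2 bits)
  4 -> 11110 (5 bits)
Total length = 8 + 4 + 2 + 5 = 19 bits.

Unary([7, 3, 1, 4]) = 1111111011101011110 (19 bits)


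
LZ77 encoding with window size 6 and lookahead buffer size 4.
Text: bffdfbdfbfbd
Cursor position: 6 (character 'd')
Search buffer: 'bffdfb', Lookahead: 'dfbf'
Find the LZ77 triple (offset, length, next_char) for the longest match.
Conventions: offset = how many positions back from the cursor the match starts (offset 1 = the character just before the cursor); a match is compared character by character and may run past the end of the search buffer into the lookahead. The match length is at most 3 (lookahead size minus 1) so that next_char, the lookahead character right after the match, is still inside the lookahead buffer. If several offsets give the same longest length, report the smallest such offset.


Try each offset into the search buffer:
  offset=1 (pos 5, char 'b'): match length 0
  offset=2 (pos 4, char 'f'): match length 0
  offset=3 (pos 3, char 'd'): match length 3
  offset=4 (pos 2, char 'f'): match length 0
  offset=5 (pos 1, char 'f'): match length 0
  offset=6 (pos 0, char 'b'): match length 0
Longest match has length 3 at offset 3.
next_char = character at position 6 + 3 = 9 -> 'f'

Best match: offset=3, length=3 (matching 'dfb' starting at position 3)
LZ77 triple: (3, 3, 'f')


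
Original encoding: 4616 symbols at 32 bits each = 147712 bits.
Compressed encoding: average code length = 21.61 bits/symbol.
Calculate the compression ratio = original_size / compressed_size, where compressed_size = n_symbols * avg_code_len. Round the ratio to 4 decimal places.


original_size = n_symbols * orig_bits = 4616 * 32 = 147712 bits
compressed_size = n_symbols * avg_code_len = 4616 * 21.61 = 99751.76 bits
ratio = original_size / compressed_size = 147712 / 99751.76 = 1.4808

Compression ratio = 1.4808


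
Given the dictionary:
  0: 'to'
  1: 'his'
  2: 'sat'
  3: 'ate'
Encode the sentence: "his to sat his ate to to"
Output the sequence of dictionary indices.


Look up each word in the dictionary:
  'his' -> 1
  'to' -> 0
  'sat' -> 2
  'his' -> 1
  'ate' -> 3
  'to' -> 0
  'to' -> 0

Encoded: [1, 0, 2, 1, 3, 0, 0]


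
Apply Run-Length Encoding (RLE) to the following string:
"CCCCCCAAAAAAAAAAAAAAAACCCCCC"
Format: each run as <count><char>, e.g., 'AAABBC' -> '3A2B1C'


Scanning runs left to right:
  i=0: run of 'C' x 6 -> '6C'
  i=6: run of 'A' x 16 -> '16A'
  i=22: run of 'C' x 6 -> '6C'

RLE = 6C16A6C


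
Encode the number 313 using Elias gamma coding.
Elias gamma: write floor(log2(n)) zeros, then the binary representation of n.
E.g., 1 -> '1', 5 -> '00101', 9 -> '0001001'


num_bits = floor(log2(313)) + 1 = 9
leading_zeros = num_bits - 1 = 8
binary(313) = 100111001

Elias gamma(313) = '00000000' + '100111001' = 00000000100111001 (17 bits)


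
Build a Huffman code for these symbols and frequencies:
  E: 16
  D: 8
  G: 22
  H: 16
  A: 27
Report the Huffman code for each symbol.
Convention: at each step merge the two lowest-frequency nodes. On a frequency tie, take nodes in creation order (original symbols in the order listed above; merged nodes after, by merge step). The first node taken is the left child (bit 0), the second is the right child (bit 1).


Huffman tree construction:
Step 1: Merge D(8) + E(16) = 24
Step 2: Merge H(16) + G(22) = 38
Step 3: Merge (D+E)(24) + A(27) = 51
Step 4: Merge (H+G)(38) + ((D+E)+A)(51) = 89
Read each symbol's code off the tree from the root (left child = 0, right child = 1).

Codes:
  E: 101 (length 3)
  D: 100 (length 3)
  G: 01 (length 2)
  H: 00 (length 2)
  A: 11 (length 2)
Average code length: 202/89 = 2.2697 bits/symbol


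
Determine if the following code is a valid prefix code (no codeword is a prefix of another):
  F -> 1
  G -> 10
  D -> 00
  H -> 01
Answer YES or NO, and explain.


Checking each pair (does one codeword prefix another?):
  F='1' vs G='10': prefix -- VIOLATION

NO -- this is NOT a valid prefix code. F (1) is a prefix of G (10).


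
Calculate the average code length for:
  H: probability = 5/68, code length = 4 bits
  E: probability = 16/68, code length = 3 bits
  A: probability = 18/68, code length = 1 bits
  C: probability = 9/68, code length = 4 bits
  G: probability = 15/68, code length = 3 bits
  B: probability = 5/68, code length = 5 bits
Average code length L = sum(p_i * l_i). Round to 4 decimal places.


Weighted contributions p_i * l_i:
  H: (5/68) * 4 = 20/68
  E: (16/68) * 3 = 48/68
  A: (18/68) * 1 = 18/68
  C: (9/68) * 4 = 36/68
  G: (15/68) * 3 = 45/68
  B: (5/68) * 5 = 25/68
Sum = (20 + 48 + 18 + 36 + 45 + 25)/68 = 192/68

L = 192/68 = 2.8235 bits/symbol


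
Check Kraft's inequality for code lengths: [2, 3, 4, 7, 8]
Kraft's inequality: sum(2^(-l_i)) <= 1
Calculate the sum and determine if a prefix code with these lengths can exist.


Sum = 2^(-2) + 2^(-3) + 2^(-4) + 2^(-7) + 2^(-8)
    = 0.25 + 0.125 + 0.0625 + 0.0078125 + 0.00390625
    = 115/256 = 0.44921875
Since 0.44921875 <= 1, Kraft's inequality IS satisfied.
A prefix code with these lengths CAN exist.

Kraft sum = 0.44921875. Satisfied.


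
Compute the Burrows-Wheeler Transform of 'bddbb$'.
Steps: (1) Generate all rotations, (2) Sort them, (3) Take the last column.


Rotations (sorted):
  0: $bddbb -> last char: b
  1: b$bddb -> last char: b
  2: bb$bdd -> last char: d
  3: bddbb$ -> last char: $
  4: dbb$bd -> last char: d
  5: ddbb$b -> last char: b


BWT = bbd$db


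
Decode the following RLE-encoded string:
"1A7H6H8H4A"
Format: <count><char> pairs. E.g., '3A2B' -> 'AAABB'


Expanding each <count><char> pair:
  1A -> 'A'
  7H -> 'HHHHHHH'
  6H -> 'HHHHHH'
  8H -> 'HHHHHHHH'
  4A -> 'AAAA'

Decoded = AHHHHHHHHHHHHHHHHHHHHHAAAA


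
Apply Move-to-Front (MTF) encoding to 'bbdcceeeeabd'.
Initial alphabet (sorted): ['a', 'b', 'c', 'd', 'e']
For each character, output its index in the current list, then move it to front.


MTF encoding:
'b': index 1 in ['a', 'b', 'c', 'd', 'e'] -> ['b', 'a', 'c', 'd', 'e']
'b': index 0 in ['b', 'a', 'c', 'd', 'e'] -> ['b', 'a', 'c', 'd', 'e']
'd': index 3 in ['b', 'a', 'c', 'd', 'e'] -> ['d', 'b', 'a', 'c', 'e']
'c': index 3 in ['d', 'b', 'a', 'c', 'e'] -> ['c', 'd', 'b', 'a', 'e']
'c': index 0 in ['c', 'd', 'b', 'a', 'e'] -> ['c', 'd', 'b', 'a', 'e']
'e': index 4 in ['c', 'd', 'b', 'a', 'e'] -> ['e', 'c', 'd', 'b', 'a']
'e': index 0 in ['e', 'c', 'd', 'b', 'a'] -> ['e', 'c', 'd', 'b', 'a']
'e': index 0 in ['e', 'c', 'd', 'b', 'a'] -> ['e', 'c', 'd', 'b', 'a']
'e': index 0 in ['e', 'c', 'd', 'b', 'a'] -> ['e', 'c', 'd', 'b', 'a']
'a': index 4 in ['e', 'c', 'd', 'b', 'a'] -> ['a', 'e', 'c', 'd', 'b']
'b': index 4 in ['a', 'e', 'c', 'd', 'b'] -> ['b', 'a', 'e', 'c', 'd']
'd': index 4 in ['b', 'a', 'e', 'c', 'd'] -> ['d', 'b', 'a', 'e', 'c']


Output: [1, 0, 3, 3, 0, 4, 0, 0, 0, 4, 4, 4]


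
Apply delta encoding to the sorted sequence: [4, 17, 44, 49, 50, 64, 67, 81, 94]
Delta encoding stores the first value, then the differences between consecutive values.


First value: 4
Deltas:
  17 - 4 = 13
  44 - 17 = 27
  49 - 44 = 5
  50 - 49 = 1
  64 - 50 = 14
  67 - 64 = 3
  81 - 67 = 14
  94 - 81 = 13


Delta encoded: [4, 13, 27, 5, 1, 14, 3, 14, 13]


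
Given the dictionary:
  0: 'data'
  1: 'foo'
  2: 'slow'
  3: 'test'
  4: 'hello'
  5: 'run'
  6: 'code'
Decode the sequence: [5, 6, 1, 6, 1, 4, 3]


Look up each index in the dictionary:
  5 -> 'run'
  6 -> 'code'
  1 -> 'foo'
  6 -> 'code'
  1 -> 'foo'
  4 -> 'hello'
  3 -> 'test'

Decoded: "run code foo code foo hello test"


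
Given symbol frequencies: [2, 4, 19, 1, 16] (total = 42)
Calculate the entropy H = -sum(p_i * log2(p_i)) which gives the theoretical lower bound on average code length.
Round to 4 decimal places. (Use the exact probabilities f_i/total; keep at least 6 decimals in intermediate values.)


Per-symbol terms -p_i * log2(p_i) with p_i = f_i/42:
  p = 2/42 = 0.047619: log2(p) = -4.392317, -p*log2(p) = 0.209158
  p = 4/42 = 0.095238: log2(p) = -3.392317, -p*log2(p) = 0.323078
  p = 19/42 = 0.452381: log2(p) = -1.144390, -p*log2(p) = 0.517700
  p = 1/42 = 0.023810: log2(p) = -5.392317, -p*log2(p) = 0.128389
  p = 16/42 = 0.380952: log2(p) = -1.392317, -p*log2(p) = 0.530407
H = 0.209158 + 0.323078 + 0.517700 + 0.128389 + 0.530407 = 1.708732

H = 1.7087 bits/symbol


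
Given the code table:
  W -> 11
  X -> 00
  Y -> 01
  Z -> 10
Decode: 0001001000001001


Decoding:
00 -> X
01 -> Y
00 -> X
10 -> Z
00 -> X
00 -> X
10 -> Z
01 -> Y


Result: XYXZXXZY


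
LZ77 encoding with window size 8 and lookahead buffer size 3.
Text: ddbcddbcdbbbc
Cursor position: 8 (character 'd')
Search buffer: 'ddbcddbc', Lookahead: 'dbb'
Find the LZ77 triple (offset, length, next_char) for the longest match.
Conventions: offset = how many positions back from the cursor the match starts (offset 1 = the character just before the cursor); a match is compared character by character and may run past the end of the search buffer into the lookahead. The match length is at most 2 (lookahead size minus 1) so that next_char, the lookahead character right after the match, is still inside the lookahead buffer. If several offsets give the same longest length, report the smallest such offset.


Try each offset into the search buffer:
  offset=1 (pos 7, char 'c'): match length 0
  offset=2 (pos 6, char 'b'): match length 0
  offset=3 (pos 5, char 'd'): match length 2
  offset=4 (pos 4, char 'd'): match length 1
  offset=5 (pos 3, char 'c'): match length 0
  offset=6 (pos 2, char 'b'): match length 0
  offset=7 (pos 1, char 'd'): match length 2
  offset=8 (pos 0, char 'd'): match length 1
Longest match has length 2, found at offsets 3, 7; take the smallest, offset 3.
next_char = character at position 8 + 2 = 10 -> 'b'

Best match: offset=3, length=2 (matching 'db' starting at position 5)
LZ77 triple: (3, 2, 'b')


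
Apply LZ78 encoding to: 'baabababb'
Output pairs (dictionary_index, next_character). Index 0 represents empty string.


LZ78 encoding steps:
Dictionary: {0: ''}
Step 1: w='' (idx 0), next='b' -> output (0, 'b'), add 'b' as idx 1
Step 2: w='' (idx 0), next='a' -> output (0, 'a'), add 'a' as idx 2
Step 3: w='a' (idx 2), next='b' -> output (2, 'b'), add 'ab' as idx 3
Step 4: w='ab' (idx 3), next='a' -> output (3, 'a'), add 'aba' as idx 4
Step 5: w='b' (idx 1), next='b' -> output (1, 'b'), add 'bb' as idx 5


Encoded: [(0, 'b'), (0, 'a'), (2, 'b'), (3, 'a'), (1, 'b')]


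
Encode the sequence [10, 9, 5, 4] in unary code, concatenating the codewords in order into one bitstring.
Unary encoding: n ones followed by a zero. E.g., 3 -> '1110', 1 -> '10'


Encode each number as n ones followed by a terminating 0:
  10 -> 11111111110 (11 bits)
  9 -> 1111111110 (10 bits)
  5 -> 111110 (6 bits)
  4 -> 11110 (5 bits)
Total length = 11 + 10 + 6 + 5 = 32 bits.

Unary([10, 9, 5, 4]) = 11111111110111111111011111011110 (32 bits)


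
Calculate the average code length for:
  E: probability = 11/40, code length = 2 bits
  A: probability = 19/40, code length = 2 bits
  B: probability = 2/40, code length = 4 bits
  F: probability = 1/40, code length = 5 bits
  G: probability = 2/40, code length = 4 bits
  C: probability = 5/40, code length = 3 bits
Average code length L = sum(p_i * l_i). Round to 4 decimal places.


Weighted contributions p_i * l_i:
  E: (11/40) * 2 = 22/40
  A: (19/40) * 2 = 38/40
  B: (2/40) * 4 = 8/40
  F: (1/40) * 5 = 5/40
  G: (2/40) * 4 = 8/40
  C: (5/40) * 3 = 15/40
Sum = (22 + 38 + 8 + 5 + 8 + 15)/40 = 96/40

L = 96/40 = 2.4000 bits/symbol


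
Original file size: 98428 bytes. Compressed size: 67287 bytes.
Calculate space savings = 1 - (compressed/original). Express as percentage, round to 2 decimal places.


ratio = compressed/original = 67287/98428 = 0.683616
savings = 1 - ratio = 1 - 0.683616 = 0.316384
as a percentage: 0.316384 * 100 = 31.64%

Space savings = 1 - 67287/98428 = 31.64%


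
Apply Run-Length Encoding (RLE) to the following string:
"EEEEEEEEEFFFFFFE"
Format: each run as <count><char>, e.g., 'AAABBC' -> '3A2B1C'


Scanning runs left to right:
  i=0: run of 'E' x 9 -> '9E'
  i=9: run of 'F' x 6 -> '6F'
  i=15: run of 'E' x 1 -> '1E'

RLE = 9E6F1E


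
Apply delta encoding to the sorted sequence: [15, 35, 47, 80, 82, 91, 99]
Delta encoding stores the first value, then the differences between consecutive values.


First value: 15
Deltas:
  35 - 15 = 20
  47 - 35 = 12
  80 - 47 = 33
  82 - 80 = 2
  91 - 82 = 9
  99 - 91 = 8


Delta encoded: [15, 20, 12, 33, 2, 9, 8]


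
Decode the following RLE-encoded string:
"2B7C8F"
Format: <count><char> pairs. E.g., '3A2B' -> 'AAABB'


Expanding each <count><char> pair:
  2B -> 'BB'
  7C -> 'CCCCCCC'
  8F -> 'FFFFFFFF'

Decoded = BBCCCCCCCFFFFFFFF


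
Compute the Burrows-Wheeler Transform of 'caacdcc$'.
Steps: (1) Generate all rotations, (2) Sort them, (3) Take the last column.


Rotations (sorted):
  0: $caacdcc -> last char: c
  1: aacdcc$c -> last char: c
  2: acdcc$ca -> last char: a
  3: c$caacdc -> last char: c
  4: caacdcc$ -> last char: $
  5: cc$caacd -> last char: d
  6: cdcc$caa -> last char: a
  7: dcc$caac -> last char: c


BWT = ccac$dac


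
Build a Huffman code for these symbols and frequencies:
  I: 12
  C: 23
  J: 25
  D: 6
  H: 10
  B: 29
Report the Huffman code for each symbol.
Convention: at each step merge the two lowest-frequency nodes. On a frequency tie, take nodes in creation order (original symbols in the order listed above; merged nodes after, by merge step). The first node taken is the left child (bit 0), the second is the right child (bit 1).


Huffman tree construction:
Step 1: Merge D(6) + H(10) = 16
Step 2: Merge I(12) + (D+H)(16) = 28
Step 3: Merge C(23) + J(25) = 48
Step 4: Merge (I+(D+H))(28) + B(29) = 57
Step 5: Merge (C+J)(48) + ((I+(D+H))+B)(57) = 105
Read each symbol's code off the tree from the root (left child = 0, right child = 1).

Codes:
  I: 100 (length 3)
  C: 00 (length 2)
  J: 01 (length 2)
  D: 1010 (length 4)
  H: 1011 (length 4)
  B: 11 (length 2)
Average code length: 254/105 = 2.4190 bits/symbol


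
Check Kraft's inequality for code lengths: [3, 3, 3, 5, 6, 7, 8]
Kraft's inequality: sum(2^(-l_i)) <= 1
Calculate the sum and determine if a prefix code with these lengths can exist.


Sum = 2^(-3) + 2^(-3) + 2^(-3) + 2^(-5) + 2^(-6) + 2^(-7) + 2^(-8)
    = 0.125 + 0.125 + 0.125 + 0.03125 + 0.015625 + 0.0078125 + 0.00390625
    = 111/256 = 0.43359375
Since 0.43359375 <= 1, Kraft's inequality IS satisfied.
A prefix code with these lengths CAN exist.

Kraft sum = 0.43359375. Satisfied.


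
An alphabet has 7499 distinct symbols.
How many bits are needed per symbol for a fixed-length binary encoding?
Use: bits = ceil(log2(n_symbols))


log2(7499) = 12.8725
Bracket: 2^12 = 4096 < 7499 <= 2^13 = 8192
So ceil(log2(7499)) = 13

bits = ceil(log2(7499)) = ceil(12.8725) = 13 bits


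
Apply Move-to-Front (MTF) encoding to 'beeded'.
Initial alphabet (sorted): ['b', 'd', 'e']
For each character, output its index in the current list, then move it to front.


MTF encoding:
'b': index 0 in ['b', 'd', 'e'] -> ['b', 'd', 'e']
'e': index 2 in ['b', 'd', 'e'] -> ['e', 'b', 'd']
'e': index 0 in ['e', 'b', 'd'] -> ['e', 'b', 'd']
'd': index 2 in ['e', 'b', 'd'] -> ['d', 'e', 'b']
'e': index 1 in ['d', 'e', 'b'] -> ['e', 'd', 'b']
'd': index 1 in ['e', 'd', 'b'] -> ['d', 'e', 'b']


Output: [0, 2, 0, 2, 1, 1]


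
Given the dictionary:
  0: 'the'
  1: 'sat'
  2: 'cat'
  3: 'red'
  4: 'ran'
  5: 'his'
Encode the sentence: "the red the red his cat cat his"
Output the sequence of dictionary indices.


Look up each word in the dictionary:
  'the' -> 0
  'red' -> 3
  'the' -> 0
  'red' -> 3
  'his' -> 5
  'cat' -> 2
  'cat' -> 2
  'his' -> 5

Encoded: [0, 3, 0, 3, 5, 2, 2, 5]


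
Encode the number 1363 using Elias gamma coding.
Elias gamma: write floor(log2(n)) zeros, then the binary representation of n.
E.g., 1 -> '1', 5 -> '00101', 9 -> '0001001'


num_bits = floor(log2(1363)) + 1 = 11
leading_zeros = num_bits - 1 = 10
binary(1363) = 10101010011

Elias gamma(1363) = '0000000000' + '10101010011' = 000000000010101010011 (21 bits)


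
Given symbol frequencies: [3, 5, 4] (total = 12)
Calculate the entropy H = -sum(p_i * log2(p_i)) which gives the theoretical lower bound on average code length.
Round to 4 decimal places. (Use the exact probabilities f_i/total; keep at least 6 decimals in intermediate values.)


Per-symbol terms -p_i * log2(p_i) with p_i = f_i/12:
  p = 3/12 = 0.250000: log2(p) = -2.000000, -p*log2(p) = 0.500000
  p = 5/12 = 0.416667: log2(p) = -1.263034, -p*log2(p) = 0.526264
  p = 4/12 = 0.333333: log2(p) = -1.584963, -p*log2(p) = 0.528321
H = 0.500000 + 0.526264 + 0.528321 = 1.554585

H = 1.5546 bits/symbol


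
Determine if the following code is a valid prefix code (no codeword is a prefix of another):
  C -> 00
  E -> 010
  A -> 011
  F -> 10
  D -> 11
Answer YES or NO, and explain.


Checking each pair (does one codeword prefix another?):
  C='00' vs E='010': no prefix
  C='00' vs A='011': no prefix
  C='00' vs F='10': no prefix
  C='00' vs D='11': no prefix
  E='010' vs C='00': no prefix
  E='010' vs A='011': no prefix
  E='010' vs F='10': no prefix
  E='010' vs D='11': no prefix
  A='011' vs C='00': no prefix
  A='011' vs E='010': no prefix
  A='011' vs F='10': no prefix
  A='011' vs D='11': no prefix
  F='10' vs C='00': no prefix
  F='10' vs E='010': no prefix
  F='10' vs A='011': no prefix
  F='10' vs D='11': no prefix
  D='11' vs C='00': no prefix
  D='11' vs E='010': no prefix
  D='11' vs A='011': no prefix
  D='11' vs F='10': no prefix
No violation found over all pairs.

YES -- this is a valid prefix code. No codeword is a prefix of any other codeword.


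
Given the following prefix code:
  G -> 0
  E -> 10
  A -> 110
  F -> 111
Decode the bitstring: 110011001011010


Decoding step by step:
Bits 110 -> A
Bits 0 -> G
Bits 110 -> A
Bits 0 -> G
Bits 10 -> E
Bits 110 -> A
Bits 10 -> E


Decoded message: AGAGEAE


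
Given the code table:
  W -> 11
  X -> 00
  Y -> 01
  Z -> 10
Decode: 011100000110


Decoding:
01 -> Y
11 -> W
00 -> X
00 -> X
01 -> Y
10 -> Z


Result: YWXXYZ


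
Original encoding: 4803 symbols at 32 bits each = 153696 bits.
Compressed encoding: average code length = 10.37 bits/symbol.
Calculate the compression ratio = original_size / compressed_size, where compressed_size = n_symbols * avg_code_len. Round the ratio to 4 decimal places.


original_size = n_symbols * orig_bits = 4803 * 32 = 153696 bits
compressed_size = n_symbols * avg_code_len = 4803 * 10.37 = 49807.11 bits
ratio = original_size / compressed_size = 153696 / 49807.11 = 3.0858

Compression ratio = 3.0858


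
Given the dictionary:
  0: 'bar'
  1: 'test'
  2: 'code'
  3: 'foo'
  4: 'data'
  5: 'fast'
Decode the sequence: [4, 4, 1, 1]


Look up each index in the dictionary:
  4 -> 'data'
  4 -> 'data'
  1 -> 'test'
  1 -> 'test'

Decoded: "data data test test"


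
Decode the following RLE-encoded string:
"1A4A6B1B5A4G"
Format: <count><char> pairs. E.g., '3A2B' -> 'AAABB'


Expanding each <count><char> pair:
  1A -> 'A'
  4A -> 'AAAA'
  6B -> 'BBBBBB'
  1B -> 'B'
  5A -> 'AAAAA'
  4G -> 'GGGG'

Decoded = AAAAABBBBBBBAAAAAGGGG


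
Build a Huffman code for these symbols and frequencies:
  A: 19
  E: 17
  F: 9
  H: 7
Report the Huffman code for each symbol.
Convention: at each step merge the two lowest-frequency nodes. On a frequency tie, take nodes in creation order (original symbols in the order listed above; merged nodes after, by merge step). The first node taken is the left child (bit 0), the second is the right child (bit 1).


Huffman tree construction:
Step 1: Merge H(7) + F(9) = 16
Step 2: Merge (H+F)(16) + E(17) = 33
Step 3: Merge A(19) + ((H+F)+E)(33) = 52
Read each symbol's code off the tree from the root (left child = 0, right child = 1).

Codes:
  A: 0 (length 1)
  E: 11 (length 2)
  F: 101 (length 3)
  H: 100 (length 3)
Average code length: 101/52 = 1.9423 bits/symbol


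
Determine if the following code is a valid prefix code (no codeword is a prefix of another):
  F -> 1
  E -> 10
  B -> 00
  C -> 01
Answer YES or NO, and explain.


Checking each pair (does one codeword prefix another?):
  F='1' vs E='10': prefix -- VIOLATION

NO -- this is NOT a valid prefix code. F (1) is a prefix of E (10).


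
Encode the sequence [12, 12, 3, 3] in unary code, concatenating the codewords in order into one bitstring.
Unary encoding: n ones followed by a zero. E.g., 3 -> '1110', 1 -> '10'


Encode each number as n ones followed by a terminating 0:
  12 -> 1111111111110 (13 bits)
  12 -> 1111111111110 (13 bits)
  3 -> 1110 (4 bits)
  3 -> 1110 (4 bits)
Total length = 13 + 13 + 4 + 4 = 34 bits.

Unary([12, 12, 3, 3]) = 1111111111110111111111111011101110 (34 bits)


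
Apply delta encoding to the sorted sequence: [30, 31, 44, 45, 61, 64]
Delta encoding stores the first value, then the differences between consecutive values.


First value: 30
Deltas:
  31 - 30 = 1
  44 - 31 = 13
  45 - 44 = 1
  61 - 45 = 16
  64 - 61 = 3


Delta encoded: [30, 1, 13, 1, 16, 3]


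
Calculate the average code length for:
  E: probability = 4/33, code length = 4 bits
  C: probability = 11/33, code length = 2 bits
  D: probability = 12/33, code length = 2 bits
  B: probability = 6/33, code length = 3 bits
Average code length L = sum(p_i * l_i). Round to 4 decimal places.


Weighted contributions p_i * l_i:
  E: (4/33) * 4 = 16/33
  C: (11/33) * 2 = 22/33
  D: (12/33) * 2 = 24/33
  B: (6/33) * 3 = 18/33
Sum = (16 + 22 + 24 + 18)/33 = 80/33

L = 80/33 = 2.4242 bits/symbol


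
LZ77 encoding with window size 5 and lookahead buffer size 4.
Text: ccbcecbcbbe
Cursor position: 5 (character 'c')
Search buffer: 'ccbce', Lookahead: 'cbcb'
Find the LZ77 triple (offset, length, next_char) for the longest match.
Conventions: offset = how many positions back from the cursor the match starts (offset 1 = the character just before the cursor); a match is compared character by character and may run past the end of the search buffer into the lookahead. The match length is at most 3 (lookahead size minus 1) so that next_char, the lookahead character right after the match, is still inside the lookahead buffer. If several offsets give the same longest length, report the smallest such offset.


Try each offset into the search buffer:
  offset=1 (pos 4, char 'e'): match length 0
  offset=2 (pos 3, char 'c'): match length 1
  offset=3 (pos 2, char 'b'): match length 0
  offset=4 (pos 1, char 'c'): match length 3
  offset=5 (pos 0, char 'c'): match length 1
Longest match has length 3 at offset 4.
next_char = character at position 5 + 3 = 8 -> 'b'

Best match: offset=4, length=3 (matching 'cbc' starting at position 1)
LZ77 triple: (4, 3, 'b')


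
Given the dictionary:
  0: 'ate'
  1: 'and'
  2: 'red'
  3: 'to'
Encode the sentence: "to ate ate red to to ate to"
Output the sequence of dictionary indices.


Look up each word in the dictionary:
  'to' -> 3
  'ate' -> 0
  'ate' -> 0
  'red' -> 2
  'to' -> 3
  'to' -> 3
  'ate' -> 0
  'to' -> 3

Encoded: [3, 0, 0, 2, 3, 3, 0, 3]


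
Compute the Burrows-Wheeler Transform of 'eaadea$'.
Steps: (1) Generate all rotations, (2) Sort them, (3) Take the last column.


Rotations (sorted):
  0: $eaadea -> last char: a
  1: a$eaade -> last char: e
  2: aadea$e -> last char: e
  3: adea$ea -> last char: a
  4: dea$eaa -> last char: a
  5: ea$eaad -> last char: d
  6: eaadea$ -> last char: $


BWT = aeeaad$


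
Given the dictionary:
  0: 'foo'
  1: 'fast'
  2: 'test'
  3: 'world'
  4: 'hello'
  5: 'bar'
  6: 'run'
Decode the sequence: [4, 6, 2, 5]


Look up each index in the dictionary:
  4 -> 'hello'
  6 -> 'run'
  2 -> 'test'
  5 -> 'bar'

Decoded: "hello run test bar"


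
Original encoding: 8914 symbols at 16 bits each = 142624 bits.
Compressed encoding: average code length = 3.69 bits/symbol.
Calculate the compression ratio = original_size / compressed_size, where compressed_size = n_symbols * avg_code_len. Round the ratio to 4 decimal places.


original_size = n_symbols * orig_bits = 8914 * 16 = 142624 bits
compressed_size = n_symbols * avg_code_len = 8914 * 3.69 = 32892.66 bits
ratio = original_size / compressed_size = 142624 / 32892.66 = 4.336

Compression ratio = 4.336


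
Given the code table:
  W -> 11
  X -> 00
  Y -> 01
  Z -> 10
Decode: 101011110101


Decoding:
10 -> Z
10 -> Z
11 -> W
11 -> W
01 -> Y
01 -> Y


Result: ZZWWYY


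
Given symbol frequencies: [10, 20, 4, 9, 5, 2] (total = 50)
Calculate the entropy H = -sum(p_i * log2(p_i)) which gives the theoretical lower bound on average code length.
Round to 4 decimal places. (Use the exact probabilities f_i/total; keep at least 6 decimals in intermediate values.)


Per-symbol terms -p_i * log2(p_i) with p_i = f_i/50:
  p = 10/50 = 0.200000: log2(p) = -2.321928, -p*log2(p) = 0.464386
  p = 20/50 = 0.400000: log2(p) = -1.321928, -p*log2(p) = 0.528771
  p = 4/50 = 0.080000: log2(p) = -3.643856, -p*log2(p) = 0.291508
  p = 9/50 = 0.180000: log2(p) = -2.473931, -p*log2(p) = 0.445308
  p = 5/50 = 0.100000: log2(p) = -3.321928, -p*log2(p) = 0.332193
  p = 2/50 = 0.040000: log2(p) = -4.643856, -p*log2(p) = 0.185754
H = 0.464386 + 0.528771 + 0.291508 + 0.445308 + 0.332193 + 0.185754 = 2.247920

H = 2.2479 bits/symbol


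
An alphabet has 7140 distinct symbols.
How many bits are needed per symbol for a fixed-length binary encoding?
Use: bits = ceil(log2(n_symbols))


log2(7140) = 12.8017
Bracket: 2^12 = 4096 < 7140 <= 2^13 = 8192
So ceil(log2(7140)) = 13

bits = ceil(log2(7140)) = ceil(12.8017) = 13 bits


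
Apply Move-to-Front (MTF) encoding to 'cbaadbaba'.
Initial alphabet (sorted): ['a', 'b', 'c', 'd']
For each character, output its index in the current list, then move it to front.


MTF encoding:
'c': index 2 in ['a', 'b', 'c', 'd'] -> ['c', 'a', 'b', 'd']
'b': index 2 in ['c', 'a', 'b', 'd'] -> ['b', 'c', 'a', 'd']
'a': index 2 in ['b', 'c', 'a', 'd'] -> ['a', 'b', 'c', 'd']
'a': index 0 in ['a', 'b', 'c', 'd'] -> ['a', 'b', 'c', 'd']
'd': index 3 in ['a', 'b', 'c', 'd'] -> ['d', 'a', 'b', 'c']
'b': index 2 in ['d', 'a', 'b', 'c'] -> ['b', 'd', 'a', 'c']
'a': index 2 in ['b', 'd', 'a', 'c'] -> ['a', 'b', 'd', 'c']
'b': index 1 in ['a', 'b', 'd', 'c'] -> ['b', 'a', 'd', 'c']
'a': index 1 in ['b', 'a', 'd', 'c'] -> ['a', 'b', 'd', 'c']


Output: [2, 2, 2, 0, 3, 2, 2, 1, 1]


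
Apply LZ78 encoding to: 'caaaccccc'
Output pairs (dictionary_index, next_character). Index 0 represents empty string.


LZ78 encoding steps:
Dictionary: {0: ''}
Step 1: w='' (idx 0), next='c' -> output (0, 'c'), add 'c' as idx 1
Step 2: w='' (idx 0), next='a' -> output (0, 'a'), add 'a' as idx 2
Step 3: w='a' (idx 2), next='a' -> output (2, 'a'), add 'aa' as idx 3
Step 4: w='c' (idx 1), next='c' -> output (1, 'c'), add 'cc' as idx 4
Step 5: w='cc' (idx 4), next='c' -> output (4, 'c'), add 'ccc' as idx 5


Encoded: [(0, 'c'), (0, 'a'), (2, 'a'), (1, 'c'), (4, 'c')]


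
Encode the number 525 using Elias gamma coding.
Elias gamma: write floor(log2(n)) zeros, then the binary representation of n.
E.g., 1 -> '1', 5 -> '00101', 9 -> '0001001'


num_bits = floor(log2(525)) + 1 = 10
leading_zeros = num_bits - 1 = 9
binary(525) = 1000001101

Elias gamma(525) = '000000000' + '1000001101' = 0000000001000001101 (19 bits)


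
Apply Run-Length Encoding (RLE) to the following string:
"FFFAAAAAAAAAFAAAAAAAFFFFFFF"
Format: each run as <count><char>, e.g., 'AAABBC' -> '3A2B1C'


Scanning runs left to right:
  i=0: run of 'F' x 3 -> '3F'
  i=3: run of 'A' x 9 -> '9A'
  i=12: run of 'F' x 1 -> '1F'
  i=13: run of 'A' x 7 -> '7A'
  i=20: run of 'F' x 7 -> '7F'

RLE = 3F9A1F7A7F


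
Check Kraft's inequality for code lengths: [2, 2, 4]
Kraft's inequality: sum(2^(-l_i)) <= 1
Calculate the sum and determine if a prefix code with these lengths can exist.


Sum = 2^(-2) + 2^(-2) + 2^(-4)
    = 0.25 + 0.25 + 0.0625
    = 9/16 = 0.5625
Since 0.5625 <= 1, Kraft's inequality IS satisfied.
A prefix code with these lengths CAN exist.

Kraft sum = 0.5625. Satisfied.


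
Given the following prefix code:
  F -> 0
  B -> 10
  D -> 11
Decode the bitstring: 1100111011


Decoding step by step:
Bits 11 -> D
Bits 0 -> F
Bits 0 -> F
Bits 11 -> D
Bits 10 -> B
Bits 11 -> D


Decoded message: DFFDBD


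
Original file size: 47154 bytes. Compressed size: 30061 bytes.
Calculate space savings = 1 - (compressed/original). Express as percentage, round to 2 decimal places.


ratio = compressed/original = 30061/47154 = 0.637507
savings = 1 - ratio = 1 - 0.637507 = 0.362493
as a percentage: 0.362493 * 100 = 36.25%

Space savings = 1 - 30061/47154 = 36.25%


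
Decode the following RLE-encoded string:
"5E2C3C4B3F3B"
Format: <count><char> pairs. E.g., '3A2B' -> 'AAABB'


Expanding each <count><char> pair:
  5E -> 'EEEEE'
  2C -> 'CC'
  3C -> 'CCC'
  4B -> 'BBBB'
  3F -> 'FFF'
  3B -> 'BBB'

Decoded = EEEEECCCCCBBBBFFFBBB


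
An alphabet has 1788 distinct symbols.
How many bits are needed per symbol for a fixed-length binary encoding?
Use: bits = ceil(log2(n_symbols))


log2(1788) = 10.8041
Bracket: 2^10 = 1024 < 1788 <= 2^11 = 2048
So ceil(log2(1788)) = 11

bits = ceil(log2(1788)) = ceil(10.8041) = 11 bits


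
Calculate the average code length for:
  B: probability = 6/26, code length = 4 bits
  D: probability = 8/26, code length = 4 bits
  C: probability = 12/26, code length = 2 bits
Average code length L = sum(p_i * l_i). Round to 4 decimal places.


Weighted contributions p_i * l_i:
  B: (6/26) * 4 = 24/26
  D: (8/26) * 4 = 32/26
  C: (12/26) * 2 = 24/26
Sum = (24 + 32 + 24)/26 = 80/26

L = 80/26 = 3.0769 bits/symbol


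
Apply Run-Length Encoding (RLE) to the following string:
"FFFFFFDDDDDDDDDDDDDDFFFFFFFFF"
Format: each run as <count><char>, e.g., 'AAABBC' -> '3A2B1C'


Scanning runs left to right:
  i=0: run of 'F' x 6 -> '6F'
  i=6: run of 'D' x 14 -> '14D'
  i=20: run of 'F' x 9 -> '9F'

RLE = 6F14D9F


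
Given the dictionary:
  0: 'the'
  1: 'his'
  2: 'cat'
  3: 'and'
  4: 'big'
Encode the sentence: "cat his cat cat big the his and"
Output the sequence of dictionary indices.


Look up each word in the dictionary:
  'cat' -> 2
  'his' -> 1
  'cat' -> 2
  'cat' -> 2
  'big' -> 4
  'the' -> 0
  'his' -> 1
  'and' -> 3

Encoded: [2, 1, 2, 2, 4, 0, 1, 3]


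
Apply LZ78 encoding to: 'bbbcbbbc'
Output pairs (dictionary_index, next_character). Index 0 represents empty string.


LZ78 encoding steps:
Dictionary: {0: ''}
Step 1: w='' (idx 0), next='b' -> output (0, 'b'), add 'b' as idx 1
Step 2: w='b' (idx 1), next='b' -> output (1, 'b'), add 'bb' as idx 2
Step 3: w='' (idx 0), next='c' -> output (0, 'c'), add 'c' as idx 3
Step 4: w='bb' (idx 2), next='b' -> output (2, 'b'), add 'bbb' as idx 4
Step 5: w='c' (idx 3), end of input -> output (3, '')


Encoded: [(0, 'b'), (1, 'b'), (0, 'c'), (2, 'b'), (3, '')]


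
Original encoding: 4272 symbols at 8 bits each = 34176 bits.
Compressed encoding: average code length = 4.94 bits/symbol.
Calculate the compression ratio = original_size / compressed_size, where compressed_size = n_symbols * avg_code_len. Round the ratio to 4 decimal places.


original_size = n_symbols * orig_bits = 4272 * 8 = 34176 bits
compressed_size = n_symbols * avg_code_len = 4272 * 4.94 = 21103.68 bits
ratio = original_size / compressed_size = 34176 / 21103.68 = 1.6194

Compression ratio = 1.6194


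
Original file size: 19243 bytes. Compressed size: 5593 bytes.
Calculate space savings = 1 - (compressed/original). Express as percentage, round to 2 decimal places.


ratio = compressed/original = 5593/19243 = 0.290651
savings = 1 - ratio = 1 - 0.290651 = 0.709349
as a percentage: 0.709349 * 100 = 70.93%

Space savings = 1 - 5593/19243 = 70.93%


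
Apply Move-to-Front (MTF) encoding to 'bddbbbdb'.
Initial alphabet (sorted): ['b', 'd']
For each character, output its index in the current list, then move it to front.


MTF encoding:
'b': index 0 in ['b', 'd'] -> ['b', 'd']
'd': index 1 in ['b', 'd'] -> ['d', 'b']
'd': index 0 in ['d', 'b'] -> ['d', 'b']
'b': index 1 in ['d', 'b'] -> ['b', 'd']
'b': index 0 in ['b', 'd'] -> ['b', 'd']
'b': index 0 in ['b', 'd'] -> ['b', 'd']
'd': index 1 in ['b', 'd'] -> ['d', 'b']
'b': index 1 in ['d', 'b'] -> ['b', 'd']


Output: [0, 1, 0, 1, 0, 0, 1, 1]


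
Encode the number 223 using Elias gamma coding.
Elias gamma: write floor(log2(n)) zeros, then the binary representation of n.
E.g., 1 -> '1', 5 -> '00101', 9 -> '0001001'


num_bits = floor(log2(223)) + 1 = 8
leading_zeros = num_bits - 1 = 7
binary(223) = 11011111

Elias gamma(223) = '0000000' + '11011111' = 000000011011111 (15 bits)


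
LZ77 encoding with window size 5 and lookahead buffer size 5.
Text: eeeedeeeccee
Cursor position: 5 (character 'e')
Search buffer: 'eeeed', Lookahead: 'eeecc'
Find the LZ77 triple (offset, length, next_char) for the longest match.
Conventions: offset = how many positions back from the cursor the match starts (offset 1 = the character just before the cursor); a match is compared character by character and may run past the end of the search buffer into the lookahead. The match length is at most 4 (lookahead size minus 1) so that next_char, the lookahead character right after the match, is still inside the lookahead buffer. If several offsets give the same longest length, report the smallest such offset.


Try each offset into the search buffer:
  offset=1 (pos 4, char 'd'): match length 0
  offset=2 (pos 3, char 'e'): match length 1
  offset=3 (pos 2, char 'e'): match length 2
  offset=4 (pos 1, char 'e'): match length 3
  offset=5 (pos 0, char 'e'): match length 3
Longest match has length 3, found at offsets 4, 5; take the smallest, offset 4.
next_char = character at position 5 + 3 = 8 -> 'c'

Best match: offset=4, length=3 (matching 'eee' starting at position 1)
LZ77 triple: (4, 3, 'c')


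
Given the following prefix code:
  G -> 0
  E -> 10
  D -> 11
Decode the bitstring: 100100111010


Decoding step by step:
Bits 10 -> E
Bits 0 -> G
Bits 10 -> E
Bits 0 -> G
Bits 11 -> D
Bits 10 -> E
Bits 10 -> E


Decoded message: EGEGDEE


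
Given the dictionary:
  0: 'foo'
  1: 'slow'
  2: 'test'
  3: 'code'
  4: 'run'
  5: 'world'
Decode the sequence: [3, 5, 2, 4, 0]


Look up each index in the dictionary:
  3 -> 'code'
  5 -> 'world'
  2 -> 'test'
  4 -> 'run'
  0 -> 'foo'

Decoded: "code world test run foo"


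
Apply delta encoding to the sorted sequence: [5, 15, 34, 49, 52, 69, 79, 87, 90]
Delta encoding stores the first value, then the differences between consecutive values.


First value: 5
Deltas:
  15 - 5 = 10
  34 - 15 = 19
  49 - 34 = 15
  52 - 49 = 3
  69 - 52 = 17
  79 - 69 = 10
  87 - 79 = 8
  90 - 87 = 3


Delta encoded: [5, 10, 19, 15, 3, 17, 10, 8, 3]


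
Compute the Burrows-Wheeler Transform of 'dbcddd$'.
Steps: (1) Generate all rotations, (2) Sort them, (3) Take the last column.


Rotations (sorted):
  0: $dbcddd -> last char: d
  1: bcddd$d -> last char: d
  2: cddd$db -> last char: b
  3: d$dbcdd -> last char: d
  4: dbcddd$ -> last char: $
  5: dd$dbcd -> last char: d
  6: ddd$dbc -> last char: c


BWT = ddbd$dc


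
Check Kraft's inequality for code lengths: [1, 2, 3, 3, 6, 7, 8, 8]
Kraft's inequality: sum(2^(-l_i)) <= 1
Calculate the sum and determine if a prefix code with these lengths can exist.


Sum = 2^(-1) + 2^(-2) + 2^(-3) + 2^(-3) + 2^(-6) + 2^(-7) + 2^(-8) + 2^(-8)
    = 0.5 + 0.25 + 0.125 + 0.125 + 0.015625 + 0.0078125 + 0.00390625 + 0.00390625
    = 264/256 = 1.03125
Since 1.03125 > 1, Kraft's inequality is NOT satisfied.
A prefix code with these lengths CANNOT exist.

Kraft sum = 1.03125. Not satisfied.


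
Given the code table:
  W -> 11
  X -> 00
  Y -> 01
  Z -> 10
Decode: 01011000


Decoding:
01 -> Y
01 -> Y
10 -> Z
00 -> X


Result: YYZX


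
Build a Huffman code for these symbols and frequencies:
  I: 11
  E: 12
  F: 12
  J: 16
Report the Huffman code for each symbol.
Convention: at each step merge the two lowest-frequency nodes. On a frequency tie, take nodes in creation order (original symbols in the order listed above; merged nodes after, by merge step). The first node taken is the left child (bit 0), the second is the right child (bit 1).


Huffman tree construction:
Step 1: Merge I(11) + E(12) = 23
Step 2: Merge F(12) + J(16) = 28
Step 3: Merge (I+E)(23) + (F+J)(28) = 51
Read each symbol's code off the tree from the root (left child = 0, right child = 1).

Codes:
  I: 00 (length 2)
  E: 01 (length 2)
  F: 10 (length 2)
  J: 11 (length 2)
Average code length: 102/51 = 2.0000 bits/symbol


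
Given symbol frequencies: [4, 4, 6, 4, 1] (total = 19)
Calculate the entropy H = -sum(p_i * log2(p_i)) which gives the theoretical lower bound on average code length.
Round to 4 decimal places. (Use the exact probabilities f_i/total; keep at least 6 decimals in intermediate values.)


Per-symbol terms -p_i * log2(p_i) with p_i = f_i/19:
  p = 4/19 = 0.210526: log2(p) = -2.247928, -p*log2(p) = 0.473248
  p = 4/19 = 0.210526: log2(p) = -2.247928, -p*log2(p) = 0.473248
  p = 6/19 = 0.315789: log2(p) = -1.662965, -p*log2(p) = 0.525147
  p = 4/19 = 0.210526: log2(p) = -2.247928, -p*log2(p) = 0.473248
  p = 1/19 = 0.052632: log2(p) = -4.247928, -p*log2(p) = 0.223575
H = 0.473248 + 0.473248 + 0.525147 + 0.473248 + 0.223575 = 2.168466

H = 2.1685 bits/symbol


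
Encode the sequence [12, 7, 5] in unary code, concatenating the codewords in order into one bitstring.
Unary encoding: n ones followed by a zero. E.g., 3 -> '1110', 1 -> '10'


Encode each number as n ones followed by a terminating 0:
  12 -> 1111111111110 (13 bits)
  7 -> 11111110 (8 bits)
  5 -> 111110 (6 bits)
Total length = 13 + 8 + 6 = 27 bits.

Unary([12, 7, 5]) = 111111111111011111110111110 (27 bits)


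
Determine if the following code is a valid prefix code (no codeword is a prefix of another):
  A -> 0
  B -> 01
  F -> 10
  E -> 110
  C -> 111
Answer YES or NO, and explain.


Checking each pair (does one codeword prefix another?):
  A='0' vs B='01': prefix -- VIOLATION

NO -- this is NOT a valid prefix code. A (0) is a prefix of B (01).


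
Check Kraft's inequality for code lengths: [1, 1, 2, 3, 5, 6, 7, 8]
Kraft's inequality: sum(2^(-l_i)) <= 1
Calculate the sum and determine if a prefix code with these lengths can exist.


Sum = 2^(-1) + 2^(-1) + 2^(-2) + 2^(-3) + 2^(-5) + 2^(-6) + 2^(-7) + 2^(-8)
    = 0.5 + 0.5 + 0.25 + 0.125 + 0.03125 + 0.015625 + 0.0078125 + 0.00390625
    = 367/256 = 1.43359375
Since 1.43359375 > 1, Kraft's inequality is NOT satisfied.
A prefix code with these lengths CANNOT exist.

Kraft sum = 1.43359375. Not satisfied.
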